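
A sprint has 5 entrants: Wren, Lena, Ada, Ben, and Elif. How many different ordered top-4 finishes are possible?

120

This is an ordered selection of 4 from 5: P(5,4).
That gives 5 × 4 × 3 × 2 = 120.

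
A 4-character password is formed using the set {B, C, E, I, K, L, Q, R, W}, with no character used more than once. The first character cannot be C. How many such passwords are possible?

The first character has 9−1 = 8 choices (anything except C).
The remaining 3 characters are filled from the other 8 symbols without repetition: 8 × 7 × 6 = 336.
Total: 8 × 336 = 2688.

2688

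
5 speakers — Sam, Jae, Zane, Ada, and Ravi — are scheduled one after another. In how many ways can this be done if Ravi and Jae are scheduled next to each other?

48

Treat {Ravi, Jae} as a single unit. There are 4 units to order, and the pair itself can be ordered 2 ways.
That gives 2 × 4! = 2 × 24 = 48.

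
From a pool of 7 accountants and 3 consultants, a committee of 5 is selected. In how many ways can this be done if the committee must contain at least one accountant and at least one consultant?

With no constraint there are C(10,5) = 252 possible selections.
Subtract selections that omit an entire group: no accountants → C(3,5) = 0; no consultants → C(7,5) = 21.
Both groups omitted at once is impossible, so 252 − 21 = 231.

231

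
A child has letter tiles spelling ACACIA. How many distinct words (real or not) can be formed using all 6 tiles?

The 6 letters of ACACIA have repeats: A appearing 3 times and C appearing twice.
The number of distinct arrangements is 6!/(3!·2!) = 720/12 = 60.

60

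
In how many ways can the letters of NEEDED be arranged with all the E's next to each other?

12

Treat the 3 copies of E as a single block. The multiset to arrange is then {EEE, D, D, N}, 4 items in all.
That gives (4)!/(2!) = 12 arrangements.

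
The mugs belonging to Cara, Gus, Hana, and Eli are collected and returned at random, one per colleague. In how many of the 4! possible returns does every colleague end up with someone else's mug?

9

Count assignments avoiding every fixed point. For any j of the 4 colleagues fixed to their own mug, the other 4−j can be arranged in (4−j)! ways.
By inclusion–exclusion this is Σ_{j=0}^{4} (−1)^j C(4,j)·(4−j)!.
Computing: 24 − 24 + 12 − 4 + 1 = 9.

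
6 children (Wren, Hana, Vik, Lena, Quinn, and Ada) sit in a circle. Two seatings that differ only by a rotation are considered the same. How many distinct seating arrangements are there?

120

Around a circle, 6 distinct people have 6!/6 = (5)! = 120 rotationally distinct seatings.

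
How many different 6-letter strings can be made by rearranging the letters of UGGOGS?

The 6 letters of UGGOGS have repeats: G appearing 3 times.
So there are 6! / (3!) = 120 distinguishable arrangements.

120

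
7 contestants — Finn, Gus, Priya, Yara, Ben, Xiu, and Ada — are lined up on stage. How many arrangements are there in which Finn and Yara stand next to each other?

1440

Treat {Finn, Yara} as a single unit. There are 6 units to order, and the pair itself can be ordered 2 ways.
That gives 2 × 6! = 2 × 720 = 1440.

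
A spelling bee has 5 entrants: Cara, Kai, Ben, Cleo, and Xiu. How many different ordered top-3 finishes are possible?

60

This is an ordered selection of 3 from 5: P(5,3).
That gives 5 × 4 × 3 = 60.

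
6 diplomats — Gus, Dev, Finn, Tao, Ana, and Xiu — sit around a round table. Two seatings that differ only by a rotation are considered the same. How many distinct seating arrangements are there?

Fix one person's seat to break rotational symmetry; the remaining 5 people can be arranged in (5)! = 120 ways.

120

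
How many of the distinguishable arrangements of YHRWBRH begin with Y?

180

With the first slot taken by Y, it remains to arrange the other 6 letters (HRWBRH).
Those 6 letters have H appearing twice and R appearing twice, giving (6)!/(2!·2!) = 180.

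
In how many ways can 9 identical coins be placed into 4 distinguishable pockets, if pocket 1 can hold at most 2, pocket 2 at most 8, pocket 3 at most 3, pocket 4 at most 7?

85

By stars and bars, unrestricted non-negative solutions to x_1+…+x_4 = 9 number C(9+3,3) = 220.
Subtract solutions that violate a single cap (substitute x_i' = x_i − (cap_i+1)): x_1 ≥ 3 gives C(9,3) = 84; x_2 ≥ 9 gives C(3,3) = 1; x_3 ≥ 4 gives C(8,3) = 56; x_4 ≥ 8 gives C(4,3) = 4. Together 145.
Add back pairs where two caps are both exceeded: 0 + 10 + 0 + 0 + 0 + 0 = 10.
By inclusion–exclusion the count is 220 − 145 + 10 = 85.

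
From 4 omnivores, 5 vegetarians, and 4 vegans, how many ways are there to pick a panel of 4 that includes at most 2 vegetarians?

630

Split by how many vegetarians are chosen (0 through 2).
Sum: C(5,0)·C(8,4) + C(5,1)·C(8,3) + C(5,2)·C(8,2) = 70 + 280 + 280 = 630.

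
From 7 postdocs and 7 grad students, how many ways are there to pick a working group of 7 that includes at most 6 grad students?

Split by how many grad students are chosen (0 through 6).
Sum: C(7,0)·C(7,7) + C(7,1)·C(7,6) + C(7,2)·C(7,5) + C(7,3)·C(7,4) + C(7,4)·C(7,3) + C(7,5)·C(7,2) + C(7,6)·C(7,1) = 1 + 49 + 441 + 1225 + 1225 + 441 + 49 = 3431.

3431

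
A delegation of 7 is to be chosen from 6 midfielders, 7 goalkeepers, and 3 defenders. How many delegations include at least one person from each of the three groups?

With no constraint there are C(16,7) = 11440 possible selections.
Selections missing a whole group: no midfielders → C(10,7) = 120; no goalkeepers → C(9,7) = 36; no defenders → C(13,7) = 1716.
Add back selections omitting two groups (i.e. drawn from a single group): C(6,7) + C(7,7) + C(3,7) = 1.
By inclusion–exclusion: 11440 − 1872 + 1 = 9569.

9569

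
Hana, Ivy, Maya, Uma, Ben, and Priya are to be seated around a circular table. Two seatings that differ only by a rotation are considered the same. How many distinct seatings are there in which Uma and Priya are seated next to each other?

48

Glue Uma and Priya into a block (2 internal orders). Seating 5 units around a circle gives (4)! arrangements.
So 2 × (4)! = 2 × 24 = 48.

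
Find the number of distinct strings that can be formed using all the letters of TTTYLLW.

420

TTTYLLW has 7 letters with L appearing twice and T appearing 3 times.
So there are 7! / (3!·2!) = 420 distinguishable arrangements.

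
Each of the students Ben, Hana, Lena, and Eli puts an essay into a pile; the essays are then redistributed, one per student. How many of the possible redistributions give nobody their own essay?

Count assignments avoiding every fixed point. For any j of the 4 students fixed to their own essay, the other 4−j can be arranged in (4−j)! ways.
By inclusion–exclusion this is Σ_{j=0}^{4} (−1)^j C(4,j)·(4−j)!.
Computing: 24 − 24 + 12 − 4 + 1 = 9.

9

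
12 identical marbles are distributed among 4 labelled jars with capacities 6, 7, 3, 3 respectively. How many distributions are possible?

79

Without the upper bounds there are C(15,3) = 455 ways to split 12 among 4 jars.
Subtract solutions that violate a single cap (substitute x_i' = x_i − (cap_i+1)): x_1 ≥ 7 gives C(8,3) = 56; x_2 ≥ 8 gives C(7,3) = 35; x_3 ≥ 4 gives C(11,3) = 165; x_4 ≥ 4 gives C(11,3) = 165. Together 421.
Add back pairs where two caps are both exceeded: 0 + 4 + 4 + 1 + 1 + 35 = 45.
By inclusion–exclusion the count is 455 − 421 + 45 = 79.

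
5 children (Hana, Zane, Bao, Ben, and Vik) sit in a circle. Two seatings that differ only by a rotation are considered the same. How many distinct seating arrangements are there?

24

Fix one person's seat to break rotational symmetry; the remaining 4 people can be arranged in (4)! = 24 ways.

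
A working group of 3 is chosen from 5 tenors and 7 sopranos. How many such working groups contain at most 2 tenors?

Split by how many tenors are chosen (0 through 2).
Sum: C(5,0)·C(7,3) + C(5,1)·C(7,2) + C(5,2)·C(7,1) = 35 + 105 + 70 = 210.

210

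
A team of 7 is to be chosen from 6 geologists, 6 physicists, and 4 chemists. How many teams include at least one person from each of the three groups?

10408

Total 7-person selections from all 16: C(16,7) = 11440.
Selections missing a whole group: no geologists → C(10,7) = 120; no physicists → C(10,7) = 120; no chemists → C(12,7) = 792.
Add back selections omitting two groups (i.e. drawn from a single group): C(6,7) + C(6,7) + C(4,7) = 0.
By inclusion–exclusion: 11440 − 1032 + 0 = 10408.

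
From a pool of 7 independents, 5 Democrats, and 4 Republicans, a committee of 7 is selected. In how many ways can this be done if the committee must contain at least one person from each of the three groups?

10283

Unrestricted: C(16,7) = 11440 ways to pick any 7 of the 16.
Subtract selections that omit an entire group: no independents → C(9,7) = 36; no Democrats → C(11,7) = 330; no Republicans → C(12,7) = 792.
Add back selections omitting two groups (i.e. drawn from a single group): C(7,7) + C(5,7) + C(4,7) = 1.
By inclusion–exclusion: 11440 − 1158 + 1 = 10283.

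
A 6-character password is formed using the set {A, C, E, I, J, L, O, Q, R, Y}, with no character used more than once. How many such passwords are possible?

151200

Choose and order 6 of the 10 symbols: the first character has 10 options, the next 9, and so on down to 5.
That product is 10 × 9 × 8 × 7 × 6 × 5 = 151200.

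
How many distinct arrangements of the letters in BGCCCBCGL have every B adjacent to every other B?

Treat the 2 copies of B as a single block. The multiset to arrange is then {BB, C, C, C, C, G, G, L}, 8 items in all.
That gives (8)!/(4!·2!) = 840 arrangements.

840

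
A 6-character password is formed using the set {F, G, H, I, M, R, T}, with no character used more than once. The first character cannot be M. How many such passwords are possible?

The first character has 7−1 = 6 choices (anything except M).
The remaining 5 characters are filled from the other 6 symbols without repetition: 6 × 5 × 4 × 3 × 2 = 720.
Total: 6 × 720 = 4320.

4320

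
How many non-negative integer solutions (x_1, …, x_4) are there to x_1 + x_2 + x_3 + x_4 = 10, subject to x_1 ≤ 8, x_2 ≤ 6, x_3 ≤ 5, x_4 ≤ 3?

By stars and bars, unrestricted non-negative solutions to x_1+…+x_4 = 10 number C(10+3,3) = 286.
Subtract solutions that violate a single cap (substitute x_i' = x_i − (cap_i+1)): x_1 ≥ 9 gives C(4,3) = 4; x_2 ≥ 7 gives C(6,3) = 20; x_3 ≥ 6 gives C(7,3) = 35; x_4 ≥ 4 gives C(9,3) = 84. Together 143.
Add back pairs where two caps are both exceeded: 0 + 0 + 0 + 0 + 0 + 1 = 1.
By inclusion–exclusion the count is 286 − 143 + 1 = 144.

144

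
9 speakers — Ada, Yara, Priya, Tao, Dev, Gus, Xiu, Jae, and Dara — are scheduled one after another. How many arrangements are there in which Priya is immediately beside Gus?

80640

Treat {Priya, Gus} as a single unit. There are 8 units to order, and the pair itself can be ordered 2 ways.
So the count is 2·(8)! = 80640.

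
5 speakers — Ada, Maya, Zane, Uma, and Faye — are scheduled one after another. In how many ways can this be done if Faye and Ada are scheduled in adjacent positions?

Place the 3 others and the Faye-Ada pair as 4 objects in a line; the pair has 2 internal arrangements.
So the count is 2·(4)! = 48.

48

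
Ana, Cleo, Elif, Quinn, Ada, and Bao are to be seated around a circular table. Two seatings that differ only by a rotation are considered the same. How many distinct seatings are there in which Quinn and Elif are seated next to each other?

48

Glue Quinn and Elif into a block (2 internal orders). Seating 5 units around a circle gives (4)! arrangements.
So 2 × (4)! = 2 × 24 = 48.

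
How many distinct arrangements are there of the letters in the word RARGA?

Letter multiplicities in RARGA: A×2, G×1, R×2.
The number of distinct arrangements is 5!/(2!·2!) = 120/4 = 30.

30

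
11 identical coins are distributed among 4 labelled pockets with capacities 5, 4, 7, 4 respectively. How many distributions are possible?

126

Without the upper bounds there are C(14,3) = 364 ways to split 11 among 4 pockets.
Subtract solutions that violate a single cap (substitute x_i' = x_i − (cap_i+1)): x_1 ≥ 6 gives C(8,3) = 56; x_2 ≥ 5 gives C(9,3) = 84; x_3 ≥ 8 gives C(6,3) = 20; x_4 ≥ 5 gives C(9,3) = 84. Together 244.
Add back pairs where two caps are both exceeded: 1 + 0 + 1 + 0 + 4 + 0 = 6.
By inclusion–exclusion the count is 364 − 244 + 6 = 126.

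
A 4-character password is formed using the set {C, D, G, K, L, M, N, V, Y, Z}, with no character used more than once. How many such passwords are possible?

Choose and order 4 of the 10 symbols: the first character has 10 options, the next 9, then 8, 7.
10 × 9 × 8 × 7 = 5040.

5040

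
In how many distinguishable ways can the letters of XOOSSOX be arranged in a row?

210

XOOSSOX has 7 letters with O appearing 3 times, S appearing twice, and X appearing twice.
The number of distinct arrangements is 7!/(3!·2!·2!) = 5040/24 = 210.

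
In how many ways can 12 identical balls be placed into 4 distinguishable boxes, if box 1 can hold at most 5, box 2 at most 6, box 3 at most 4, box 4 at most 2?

Ignoring the caps, the number of non-negative solutions to x_1+…+x_4 = 12 is C(15,3) = 455.
Subtract solutions that violate a single cap (substitute x_i' = x_i − (cap_i+1)): x_1 ≥ 6 gives C(9,3) = 84; x_2 ≥ 7 gives C(8,3) = 56; x_3 ≥ 5 gives C(10,3) = 120; x_4 ≥ 3 gives C(12,3) = 220. Together 480.
Add back pairs where two caps are both exceeded: 0 + 4 + 20 + 1 + 10 + 35 = 70.
By inclusion–exclusion the count is 455 − 480 + 70 = 45.

45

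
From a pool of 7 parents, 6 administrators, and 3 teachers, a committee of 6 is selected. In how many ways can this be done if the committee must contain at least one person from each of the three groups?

6006

Unrestricted: C(16,6) = 8008 ways to pick any 6 of the 16.
Subtract selections that omit an entire group: no parents → C(9,6) = 84; no administrators → C(10,6) = 210; no teachers → C(13,6) = 1716.
Add back selections omitting two groups (i.e. drawn from a single group): C(7,6) + C(6,6) + C(3,6) = 8.
By inclusion–exclusion: 8008 − 2010 + 8 = 6006.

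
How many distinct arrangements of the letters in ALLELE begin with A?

With the first slot taken by A, it remains to arrange the other 5 letters (LLELE).
Those 5 letters have E appearing twice and L appearing 3 times, giving (5)!/(3!·2!) = 10.

10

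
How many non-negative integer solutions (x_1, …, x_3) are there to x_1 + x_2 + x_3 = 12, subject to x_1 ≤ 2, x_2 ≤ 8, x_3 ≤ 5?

9

Ignoring the caps, the number of non-negative solutions to x_1+…+x_3 = 12 is C(14,2) = 91.
Subtract solutions that violate a single cap (substitute x_i' = x_i − (cap_i+1)): x_1 ≥ 3 gives C(11,2) = 55; x_2 ≥ 9 gives C(5,2) = 10; x_3 ≥ 6 gives C(8,2) = 28. Together 93.
Add back pairs where two caps are both exceeded: 1 + 10 + 0 = 11.
By inclusion–exclusion the count is 91 − 93 + 11 = 9.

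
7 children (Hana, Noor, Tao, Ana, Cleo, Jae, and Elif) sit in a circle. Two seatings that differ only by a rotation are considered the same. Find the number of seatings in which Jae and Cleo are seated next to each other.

Treat {Jae, Cleo} as one unit (2 internal orders) and seat the resulting 6 units around the table: (5)! circular arrangements.
So 2 × (5)! = 2 × 120 = 240.

240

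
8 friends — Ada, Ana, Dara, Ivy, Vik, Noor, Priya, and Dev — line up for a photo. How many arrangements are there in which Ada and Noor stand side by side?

10080

Glue Ada and Noor into one block (2 internal orders), leaving 7 units to arrange in a row.
That gives 2 × 7! = 2 × 5040 = 10080.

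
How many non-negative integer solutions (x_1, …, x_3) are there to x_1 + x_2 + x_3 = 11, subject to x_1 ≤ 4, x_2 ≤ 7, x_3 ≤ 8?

34

By stars and bars, unrestricted non-negative solutions to x_1+…+x_3 = 11 number C(11+2,2) = 78.
Subtract solutions that violate a single cap (substitute x_i' = x_i − (cap_i+1)): x_1 ≥ 5 gives C(8,2) = 28; x_2 ≥ 8 gives C(5,2) = 10; x_3 ≥ 9 gives C(4,2) = 6. Together 44.
No two caps can be exceeded simultaneously, so the pair terms are all 0.
By inclusion–exclusion the count is 78 − 44 + 0 = 34.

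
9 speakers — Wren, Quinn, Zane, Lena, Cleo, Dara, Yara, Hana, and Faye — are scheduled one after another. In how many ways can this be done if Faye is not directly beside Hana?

282240

There are 9! = 362880 arrangements in all. If Faye and Hana are adjacent, merging them into one block gives 2·(8)! = 80640 arrangements.
So 362880 − 80640 = 282240 arrangements keep them apart.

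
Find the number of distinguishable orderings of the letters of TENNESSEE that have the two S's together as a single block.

Treat the 2 copies of S as a single block. The multiset to arrange is then {SS, E, E, E, E, N, N, T}, 8 items in all.
That gives (8)!/(4!·2!) = 840 arrangements.

840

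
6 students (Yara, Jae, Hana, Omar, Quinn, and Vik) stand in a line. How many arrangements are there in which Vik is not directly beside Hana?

480

Of the 6! = 720 arrangements, those with Vik and Hana adjacent number 2 × 5! = 240 (treat the pair as a block with 2 internal orders).
So 720 − 240 = 480 arrangements keep them apart.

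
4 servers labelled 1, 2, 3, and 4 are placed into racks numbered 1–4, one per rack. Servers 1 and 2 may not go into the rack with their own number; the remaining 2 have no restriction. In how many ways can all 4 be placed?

14

Let Aᵢ (for i ∈ {1, 2}) be the placements that put server i in its forbidden rack. Any j of these fix j positions, leaving (4−j)! ways to fill the rest, and there are C(2,j) ways to pick which j.
By inclusion–exclusion, the number of valid placements is Σ_{j=0}^{2} (−1)^j C(2,j)·(4−j)!.
Computing: 24 − 12 + 2 = 14.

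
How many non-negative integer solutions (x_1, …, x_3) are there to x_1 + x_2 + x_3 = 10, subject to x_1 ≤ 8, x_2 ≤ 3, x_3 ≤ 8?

32

By stars and bars, unrestricted non-negative solutions to x_1+…+x_3 = 10 number C(10+2,2) = 66.
Subtract solutions that violate a single cap (substitute x_i' = x_i − (cap_i+1)): x_1 ≥ 9 gives C(3,2) = 3; x_2 ≥ 4 gives C(8,2) = 28; x_3 ≥ 9 gives C(3,2) = 3. Together 34.
No two caps can be exceeded simultaneously, so the pair terms are all 0.
By inclusion–exclusion the count is 66 − 34 + 0 = 32.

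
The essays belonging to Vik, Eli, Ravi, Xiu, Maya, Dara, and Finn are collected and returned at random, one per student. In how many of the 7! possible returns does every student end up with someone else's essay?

Count assignments avoiding every fixed point. For any j of the 7 students fixed to their own essay, the other 7−j can be arranged in (7−j)! ways.
By inclusion–exclusion this is Σ_{j=0}^{7} (−1)^j C(7,j)·(7−j)!.
Computing: 5040 − 5040 + 2520 − 840 + 210 − 42 + 7 − 1 = 1854.

1854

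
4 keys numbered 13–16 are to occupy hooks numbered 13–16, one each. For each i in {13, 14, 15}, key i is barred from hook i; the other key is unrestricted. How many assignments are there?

11

Let Aᵢ (for i ∈ {13, 14, 15}) be the placements that put key i in its forbidden hook. Any j of these fix j positions, leaving (4−j)! ways to fill the rest, and there are C(3,j) ways to pick which j.
By inclusion–exclusion, the number of valid placements is Σ_{j=0}^{3} (−1)^j C(3,j)·(4−j)!.
Computing: 24 − 18 + 6 − 1 = 11.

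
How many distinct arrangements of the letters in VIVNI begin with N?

With the first slot taken by N, it remains to arrange the other 4 letters (VIVI).
Those 4 letters have I appearing twice and V appearing twice, giving (4)!/(2!·2!) = 6.

6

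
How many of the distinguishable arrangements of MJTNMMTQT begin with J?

With the first slot taken by J, it remains to arrange the other 8 letters (MTNMMTQT).
Those 8 letters have M appearing 3 times and T appearing 3 times, giving (8)!/(3!·3!) = 1120.

1120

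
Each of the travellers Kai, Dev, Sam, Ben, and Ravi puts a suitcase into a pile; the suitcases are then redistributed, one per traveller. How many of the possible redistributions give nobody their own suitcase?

Count assignments avoiding every fixed point. For any j of the 5 travellers fixed to their own suitcase, the other 5−j can be arranged in (5−j)! ways.
By inclusion–exclusion this is Σ_{j=0}^{5} (−1)^j C(5,j)·(5−j)!.
Computing: 120 − 120 + 60 − 20 + 5 − 1 = 44.

44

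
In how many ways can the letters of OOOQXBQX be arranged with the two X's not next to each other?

Total arrangements of OOOQXBQX: 8!/(3!·2!·2!) = 1680.
If the two X's are adjacent, glue them into one block, leaving 7 items to arrange: (7)!/(3!·2!) = 420 ways.
Subtracting, 1680 − 420 = 1260 arrangements keep the X's apart.

1260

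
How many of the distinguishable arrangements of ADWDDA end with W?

With the last slot taken by W, it remains to arrange the other 5 letters (ADDDA).
Those 5 letters have A appearing twice and D appearing 3 times, giving (5)!/(3!·2!) = 10.

10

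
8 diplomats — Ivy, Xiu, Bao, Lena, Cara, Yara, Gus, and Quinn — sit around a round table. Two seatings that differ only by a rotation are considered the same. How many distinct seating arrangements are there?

5040

Around a circle, 8 distinct people have 8!/8 = (7)! = 5040 rotationally distinct seatings.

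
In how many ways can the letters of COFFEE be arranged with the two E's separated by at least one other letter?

There are 6!/(2!·2!) = 180 arrangements of COFFEE in total.
If the two E's are adjacent, glue them into one block, leaving 5 items to arrange: (5)!/(2!) = 60 ways.
Subtracting, 180 − 60 = 120 arrangements keep the E's apart.

120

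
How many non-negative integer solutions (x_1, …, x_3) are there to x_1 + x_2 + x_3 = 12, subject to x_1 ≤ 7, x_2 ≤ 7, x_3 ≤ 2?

Ignoring the caps, the number of non-negative solutions to x_1+…+x_3 = 12 is C(14,2) = 91.
Subtract solutions that violate a single cap (substitute x_i' = x_i − (cap_i+1)): x_1 ≥ 8 gives C(6,2) = 15; x_2 ≥ 8 gives C(6,2) = 15; x_3 ≥ 3 gives C(11,2) = 55. Together 85.
Add back pairs where two caps are both exceeded: 0 + 3 + 3 = 6.
By inclusion–exclusion the count is 91 − 85 + 6 = 12.

12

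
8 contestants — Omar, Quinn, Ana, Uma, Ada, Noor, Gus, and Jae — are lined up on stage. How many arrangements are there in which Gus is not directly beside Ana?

There are 8! = 40320 arrangements in all. If Gus and Ana are adjacent, merging them into one block gives 2·(7)! = 10080 arrangements.
Complementary counting: 40320 − 10080 = 30240.

30240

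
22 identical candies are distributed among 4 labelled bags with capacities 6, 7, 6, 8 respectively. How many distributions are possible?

Without the upper bounds there are C(25,3) = 2300 ways to split 22 among 4 bags.
Subtract solutions that violate a single cap (substitute x_i' = x_i − (cap_i+1)): x_1 ≥ 7 gives C(18,3) = 816; x_2 ≥ 8 gives C(17,3) = 680; x_3 ≥ 7 gives C(18,3) = 816; x_4 ≥ 9 gives C(16,3) = 560. Together 2872.
Add back pairs where two caps are both exceeded: 120 + 165 + 84 + 120 + 56 + 84 = 629.
Subtract triples: 1 + 0 + 0 + 0 = 1.
By inclusion–exclusion the count is 2300 − 2872 + 629 − 1 = 56.

56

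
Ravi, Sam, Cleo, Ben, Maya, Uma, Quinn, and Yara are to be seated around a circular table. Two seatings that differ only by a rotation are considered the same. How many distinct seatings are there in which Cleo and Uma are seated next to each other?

Treat {Cleo, Uma} as one unit (2 internal orders) and seat the resulting 7 units around the table: (6)! circular arrangements.
So 2 × (6)! = 2 × 720 = 1440.

1440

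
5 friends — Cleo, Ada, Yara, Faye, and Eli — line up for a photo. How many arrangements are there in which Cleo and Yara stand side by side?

48

Place the 3 others and the Cleo-Yara pair as 4 objects in a line; the pair has 2 internal arrangements.
That gives 2 × 4! = 2 × 24 = 48.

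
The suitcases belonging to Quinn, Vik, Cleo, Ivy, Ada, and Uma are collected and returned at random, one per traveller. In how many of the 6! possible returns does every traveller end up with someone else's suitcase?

Let Aᵢ be the assignments in which traveller i gets their own suitcase. We want the size of the complement of A₁∪…∪A_6.
By inclusion–exclusion this is Σ_{j=0}^{6} (−1)^j C(6,j)·(6−j)!.
Computing: 720 − 720 + 360 − 120 + 30 − 6 + 1 = 265.

265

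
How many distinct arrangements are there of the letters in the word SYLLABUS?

The 8 letters of SYLLABUS have repeats: L appearing twice and S appearing twice.
The number of distinct arrangements is 8!/(2!·2!) = 40320/4 = 10080.

10080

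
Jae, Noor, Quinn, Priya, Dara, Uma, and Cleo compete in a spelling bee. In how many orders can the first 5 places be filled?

This is an ordered selection of 5 from 7: P(7,5).
That gives 7 × 6 × 5 × 4 × 3 = 2520.

2520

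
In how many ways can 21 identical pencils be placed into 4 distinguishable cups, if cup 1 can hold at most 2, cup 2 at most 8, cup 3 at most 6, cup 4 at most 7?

10

Without the upper bounds there are C(24,3) = 2024 ways to split 21 among 4 cups.
Subtract solutions that violate a single cap (substitute x_i' = x_i − (cap_i+1)): x_1 ≥ 3 gives C(21,3) = 1330; x_2 ≥ 9 gives C(15,3) = 455; x_3 ≥ 7 gives C(17,3) = 680; x_4 ≥ 8 gives C(16,3) = 560. Together 3025.
Add back pairs where two caps are both exceeded: 220 + 364 + 286 + 56 + 35 + 84 = 1045.
Subtract triples: 10 + 4 + 20 + 0 = 34.
By inclusion–exclusion the count is 2024 − 3025 + 1045 − 34 = 10.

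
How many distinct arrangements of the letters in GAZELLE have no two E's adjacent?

Total arrangements of GAZELLE: 7!/(2!·2!) = 1260.
If the two E's are adjacent, glue them into one block, leaving 6 items to arrange: (6)!/(2!) = 360 ways.
Subtracting, 1260 − 360 = 900 arrangements keep the E's apart.

900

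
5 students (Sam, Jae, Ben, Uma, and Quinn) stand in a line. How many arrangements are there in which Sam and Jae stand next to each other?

Glue Sam and Jae into one block (2 internal orders), leaving 4 units to arrange in a row.
So the count is 2·(4)! = 48.

48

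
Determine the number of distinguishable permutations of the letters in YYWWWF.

Letter multiplicities in YYWWWF: F×1, W×3, Y×2.
Dividing 6! = 720 by 3!·2! = 12 for the repeated letters gives 60.

60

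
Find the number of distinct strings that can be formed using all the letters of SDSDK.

Letter multiplicities in SDSDK: D×2, K×1, S×2.
Dividing 5! = 120 by 2!·2! = 4 for the repeated letters gives 30.

30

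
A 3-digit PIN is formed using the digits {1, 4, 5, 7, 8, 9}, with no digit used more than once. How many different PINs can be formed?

Choose and order 3 of the 6 symbols: the first digit has 6 options, the next 5, then 4.
6 × 5 × 4 = 120.

120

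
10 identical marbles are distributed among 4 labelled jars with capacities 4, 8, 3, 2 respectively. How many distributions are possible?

Without the upper bounds there are C(13,3) = 286 ways to split 10 among 4 jars.
Subtract solutions that violate a single cap (substitute x_i' = x_i − (cap_i+1)): x_1 ≥ 5 gives C(8,3) = 56; x_2 ≥ 9 gives C(4,3) = 4; x_3 ≥ 4 gives C(9,3) = 84; x_4 ≥ 3 gives C(10,3) = 120. Together 264.
Add back pairs where two caps are both exceeded: 0 + 4 + 10 + 0 + 0 + 20 = 34.
By inclusion–exclusion the count is 286 − 264 + 34 = 56.

56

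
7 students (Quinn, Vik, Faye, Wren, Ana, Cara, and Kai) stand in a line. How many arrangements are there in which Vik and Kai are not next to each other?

3600

There are 7! = 5040 arrangements in all. If Vik and Kai are adjacent, merging them into one block gives 2·(6)! = 1440 arrangements.
So 5040 − 1440 = 3600 arrangements keep them apart.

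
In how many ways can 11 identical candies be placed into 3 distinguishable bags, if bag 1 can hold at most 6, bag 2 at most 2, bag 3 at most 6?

9

By stars and bars, unrestricted non-negative solutions to x_1+…+x_3 = 11 number C(11+2,2) = 78.
Subtract solutions that violate a single cap (substitute x_i' = x_i − (cap_i+1)): x_1 ≥ 7 gives C(6,2) = 15; x_2 ≥ 3 gives C(10,2) = 45; x_3 ≥ 7 gives C(6,2) = 15. Together 75.
Add back pairs where two caps are both exceeded: 3 + 0 + 3 = 6.
By inclusion–exclusion the count is 78 − 75 + 6 = 9.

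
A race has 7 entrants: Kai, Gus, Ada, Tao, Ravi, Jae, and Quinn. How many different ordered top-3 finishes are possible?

There are 7 choices for 1st place, 6 for 2nd, and 5 for 3rd.
That gives 7 × 6 × 5 = 210.

210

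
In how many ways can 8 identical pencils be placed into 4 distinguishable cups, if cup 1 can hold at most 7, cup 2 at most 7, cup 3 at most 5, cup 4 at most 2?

Ignoring the caps, the number of non-negative solutions to x_1+…+x_4 = 8 is C(11,3) = 165.
Subtract solutions that violate a single cap (substitute x_i' = x_i − (cap_i+1)): x_1 ≥ 8 gives C(3,3) = 1; x_2 ≥ 8 gives C(3,3) = 1; x_3 ≥ 6 gives C(5,3) = 10; x_4 ≥ 3 gives C(8,3) = 56. Together 68.
No two caps can be exceeded simultaneously, so the pair terms are all 0.
By inclusion–exclusion the count is 165 − 68 + 0 = 97.

97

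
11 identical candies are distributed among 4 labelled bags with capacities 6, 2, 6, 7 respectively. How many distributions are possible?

By stars and bars, unrestricted non-negative solutions to x_1+…+x_4 = 11 number C(11+3,3) = 364.
Subtract solutions that violate a single cap (substitute x_i' = x_i − (cap_i+1)): x_1 ≥ 7 gives C(7,3) = 35; x_2 ≥ 3 gives C(11,3) = 165; x_3 ≥ 7 gives C(7,3) = 35; x_4 ≥ 8 gives C(6,3) = 20. Together 255.
Add back pairs where two caps are both exceeded: 4 + 0 + 0 + 4 + 1 + 0 = 9.
By inclusion–exclusion the count is 364 − 255 + 9 = 118.

118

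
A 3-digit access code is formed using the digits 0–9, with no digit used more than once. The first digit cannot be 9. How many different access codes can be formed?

The first digit has 10−1 = 9 choices (anything except 9).
The remaining 2 digits are filled from the other 9 symbols without repetition: 9 × 8 = 72.
Total: 9 × 72 = 648.

648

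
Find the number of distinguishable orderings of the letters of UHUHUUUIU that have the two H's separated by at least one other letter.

196

There are 9!/(6!·2!) = 252 arrangements of UHUHUUUIU in total.
If the two H's are adjacent, glue them into one block, leaving 8 items to arrange: (8)!/(6!) = 56 ways.
Subtracting, 252 − 56 = 196 arrangements keep the H's apart.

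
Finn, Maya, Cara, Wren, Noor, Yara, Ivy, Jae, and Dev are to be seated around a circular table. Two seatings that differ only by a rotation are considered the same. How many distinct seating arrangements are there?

Seat Finn anywhere (absorbing the rotational symmetry), then permute the other 8: (8)! = 40320.

40320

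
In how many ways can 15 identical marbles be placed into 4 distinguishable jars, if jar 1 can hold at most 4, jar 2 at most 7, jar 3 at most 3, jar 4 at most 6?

51

By stars and bars, unrestricted non-negative solutions to x_1+…+x_4 = 15 number C(15+3,3) = 816.
Subtract solutions that violate a single cap (substitute x_i' = x_i − (cap_i+1)): x_1 ≥ 5 gives C(13,3) = 286; x_2 ≥ 8 gives C(10,3) = 120; x_3 ≥ 4 gives C(14,3) = 364; x_4 ≥ 7 gives C(11,3) = 165. Together 935.
Add back pairs where two caps are both exceeded: 10 + 84 + 20 + 20 + 1 + 35 = 170.
By inclusion–exclusion the count is 816 − 935 + 170 = 51.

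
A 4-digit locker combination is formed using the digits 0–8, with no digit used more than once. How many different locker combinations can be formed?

3024

Choose and order 4 of the 9 symbols: the first digit has 9 options, the next 8, then 7, 6.
9 × 8 × 7 × 6 = 3024.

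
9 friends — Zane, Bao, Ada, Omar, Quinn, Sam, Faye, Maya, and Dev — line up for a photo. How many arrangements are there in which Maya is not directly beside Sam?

Of the 9! = 362880 arrangements, those with Maya and Sam adjacent number 2 × 8! = 80640 (treat the pair as a block with 2 internal orders).
So 362880 − 80640 = 282240 arrangements keep them apart.

282240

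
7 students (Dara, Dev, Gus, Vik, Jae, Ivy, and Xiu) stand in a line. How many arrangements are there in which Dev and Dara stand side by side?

1440

Treat {Dev, Dara} as a single unit. There are 6 units to order, and the pair itself can be ordered 2 ways.
So the count is 2·(6)! = 1440.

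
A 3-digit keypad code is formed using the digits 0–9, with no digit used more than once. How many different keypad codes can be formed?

720

This is a permutation of 3 out of 10: P(10,3) = 10!/7!.
10 × 9 × 8 = 720.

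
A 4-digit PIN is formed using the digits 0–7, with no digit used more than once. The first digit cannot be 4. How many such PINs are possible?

The first digit has 8−1 = 7 choices (anything except 4).
The remaining 3 digits are filled from the other 7 symbols without repetition: 7 × 6 × 5 = 210.
Total: 7 × 210 = 1470.

1470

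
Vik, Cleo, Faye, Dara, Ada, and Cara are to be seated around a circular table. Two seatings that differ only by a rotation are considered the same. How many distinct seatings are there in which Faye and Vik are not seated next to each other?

72

All circular seatings of 6 people number (5)! = 120.
Those with Faye next to Vik: fuse the pair into one unit and seat 5 units around a circle — 2·(4)! = 48.
Subtracting, 120 − 48 = 72.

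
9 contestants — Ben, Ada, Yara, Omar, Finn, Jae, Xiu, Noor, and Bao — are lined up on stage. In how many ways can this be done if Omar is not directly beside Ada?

Of the 9! = 362880 arrangements, those with Omar and Ada adjacent number 2 × 8! = 80640 (treat the pair as a block with 2 internal orders).
Complementary counting: 362880 − 80640 = 282240.

282240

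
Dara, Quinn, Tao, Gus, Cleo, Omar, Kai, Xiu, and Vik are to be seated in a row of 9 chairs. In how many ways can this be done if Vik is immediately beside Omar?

Place the 7 others and the Vik-Omar pair as 8 objects in a line; the pair has 2 internal arrangements.
That gives 2 × 8! = 2 × 40320 = 80640.

80640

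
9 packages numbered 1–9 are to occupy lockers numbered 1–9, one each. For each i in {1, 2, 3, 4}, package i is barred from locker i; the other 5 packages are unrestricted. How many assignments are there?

229080

Let Aᵢ (for 1 ≤ i ≤ 4) be the placements that put package i in its forbidden locker. Any j of these fix j positions, leaving (9−j)! ways to fill the rest, and there are C(4,j) ways to pick which j.
By inclusion–exclusion, the number of valid placements is Σ_{j=0}^{4} (−1)^j C(4,j)·(9−j)!.
Computing: 362880 − 161280 + 30240 − 2880 + 120 = 229080.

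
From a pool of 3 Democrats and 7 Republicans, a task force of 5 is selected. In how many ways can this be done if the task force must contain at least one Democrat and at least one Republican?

231

With no constraint there are C(10,5) = 252 possible selections.
Subtract selections that omit an entire group: no Democrats → C(7,5) = 21; no Republicans → C(3,5) = 0.
Both groups omitted at once is impossible, so 252 − 21 = 231.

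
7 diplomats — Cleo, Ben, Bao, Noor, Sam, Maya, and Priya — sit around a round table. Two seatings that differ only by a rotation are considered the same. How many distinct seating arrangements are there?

720

Fix one person's seat to break rotational symmetry; the remaining 6 people can be arranged in (6)! = 720 ways.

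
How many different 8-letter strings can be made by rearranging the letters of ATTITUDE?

6720

The 8 letters of ATTITUDE have repeats: T appearing 3 times.
The number of distinct arrangements is 8!/(3!) = 40320/6 = 6720.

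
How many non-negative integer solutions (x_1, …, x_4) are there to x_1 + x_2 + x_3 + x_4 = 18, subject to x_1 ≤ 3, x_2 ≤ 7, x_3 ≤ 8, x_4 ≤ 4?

By stars and bars, unrestricted non-negative solutions to x_1+…+x_4 = 18 number C(18+3,3) = 1330.
Subtract solutions that violate a single cap (substitute x_i' = x_i − (cap_i+1)): x_1 ≥ 4 gives C(17,3) = 680; x_2 ≥ 8 gives C(13,3) = 286; x_3 ≥ 9 gives C(12,3) = 220; x_4 ≥ 5 gives C(16,3) = 560. Together 1746.
Add back pairs where two caps are both exceeded: 84 + 56 + 220 + 4 + 56 + 35 = 455.
Subtract triples: 0 + 4 + 1 + 0 = 5.
By inclusion–exclusion the count is 1330 − 1746 + 455 − 5 = 34.

34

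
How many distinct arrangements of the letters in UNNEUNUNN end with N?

280

Fix N in the last position and arrange the remaining 8 letters.
Those 8 letters have N appearing 4 times and U appearing 3 times, giving (8)!/(4!·3!) = 280.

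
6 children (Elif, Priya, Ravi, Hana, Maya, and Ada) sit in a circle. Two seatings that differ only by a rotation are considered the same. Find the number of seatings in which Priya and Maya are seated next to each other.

Treat {Priya, Maya} as one unit (2 internal orders) and seat the resulting 5 units around the table: (4)! circular arrangements.
So 2 × (4)! = 2 × 24 = 48.

48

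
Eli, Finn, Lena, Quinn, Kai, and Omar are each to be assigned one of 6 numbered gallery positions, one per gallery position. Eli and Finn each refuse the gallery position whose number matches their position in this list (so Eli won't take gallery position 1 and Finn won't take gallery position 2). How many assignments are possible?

504

Let Aᵢ (for i ∈ {1, 2}) be the placements that put person i in their forbidden gallery position. Any j of these fix j positions, leaving (6−j)! ways to fill the rest, and there are C(2,j) ways to pick which j.
By inclusion–exclusion, the number of valid placements is Σ_{j=0}^{2} (−1)^j C(2,j)·(6−j)!.
Computing: 720 − 240 + 24 = 504.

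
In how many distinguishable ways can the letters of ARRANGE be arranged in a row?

Letter multiplicities in ARRANGE: A×2, E×1, G×1, N×1, R×2.
The number of distinct arrangements is 7!/(2!·2!) = 5040/4 = 1260.

1260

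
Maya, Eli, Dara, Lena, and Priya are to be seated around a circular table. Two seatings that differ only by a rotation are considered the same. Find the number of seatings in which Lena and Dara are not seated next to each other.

12

Without the restriction there are (4)! = 24 seatings.
Those with Lena next to Dara: fuse the pair into one unit and seat 4 units around a circle — 2·(3)! = 12.
Subtracting, 24 − 12 = 12.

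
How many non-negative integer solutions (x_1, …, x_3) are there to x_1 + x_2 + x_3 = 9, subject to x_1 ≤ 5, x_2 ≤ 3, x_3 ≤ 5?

Without the upper bounds there are C(11,2) = 55 ways to split 9 among 3 variables.
Subtract solutions that violate a single cap (substitute x_i' = x_i − (cap_i+1)): x_1 ≥ 6 gives C(5,2) = 10; x_2 ≥ 4 gives C(7,2) = 21; x_3 ≥ 6 gives C(5,2) = 10. Together 41.
No two caps can be exceeded simultaneously, so the pair terms are all 0.
By inclusion–exclusion the count is 55 − 41 + 0 = 14.

14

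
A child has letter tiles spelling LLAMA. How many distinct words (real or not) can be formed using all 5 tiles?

LLAMA has 5 letters with A appearing twice and L appearing twice.
Dividing 5! = 120 by 2!·2! = 4 for the repeated letters gives 30.

30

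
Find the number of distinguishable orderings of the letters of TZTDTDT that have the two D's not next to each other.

Total arrangements of TZTDTDT: 7!/(4!·2!) = 105.
Arrangements with the D's together: treat DD as one letter, giving (6)!/(4!) = 30.
Hence 105 − 30 = 75.

75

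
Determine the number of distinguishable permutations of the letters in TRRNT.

The 5 letters of TRRNT have repeats: R appearing twice and T appearing twice.
The number of distinct arrangements is 5!/(2!·2!) = 120/4 = 30.

30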